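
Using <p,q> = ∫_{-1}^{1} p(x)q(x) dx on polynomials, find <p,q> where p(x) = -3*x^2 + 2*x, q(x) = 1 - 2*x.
<p,q> = -14/3

Expand the product: p(x)·q(x) = 6*x^3 - 7*x^2 + 2*x.
∫_{-1}^{1} of each monomial x^k gives [2/(k+1) if k even, 0 if k odd]. Integrating term-by-term (or equivalently evaluating the antiderivative F(x) = 3*x^4/2 - 7*x^3/3 + x^2 at the endpoints):
  F(1) − F(−1) = 1/6 − (29/6) = -14/3.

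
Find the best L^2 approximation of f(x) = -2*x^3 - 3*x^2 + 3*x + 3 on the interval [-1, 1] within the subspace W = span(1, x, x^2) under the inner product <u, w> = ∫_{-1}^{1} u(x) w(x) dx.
g(x) = -3*x^2 + 9*x/5 + 3

The best approximation g ∈ W is the orthogonal projection of f onto W. Writing g = a_0 + a_1 x + a_2 x^2, the coefficients solve the normal equations G · a = b where
  G_{ij} = <φ_i, φ_j> and b_i = <f, φ_i>, with φ_0 = 1, φ_1 = x, φ_2 = x^2.
G =
  [2, 0, 2/3]
  [0, 2/3, 0]
  [2/3, 0, 2/5],
b = (4, 6/5, 4/5).
Solving gives a_0 = 3, a_1 = 9/5, a_2 = -3, so
  g(x) = -3*x^2 + 9*x/5 + 3.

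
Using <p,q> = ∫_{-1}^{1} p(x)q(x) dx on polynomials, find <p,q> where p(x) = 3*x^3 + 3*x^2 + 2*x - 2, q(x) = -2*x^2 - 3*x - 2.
<p,q> = -10/3

Expand the product: p(x)·q(x) = -6*x^5 - 15*x^4 - 19*x^3 - 8*x^2 + 2*x + 4.
∫_{-1}^{1} of each monomial x^k gives [2/(k+1) if k even, 0 if k odd]. Integrating term-by-term (or equivalently evaluating the antiderivative F(x) = -x^6 - 3*x^5 - 19*x^4/4 - 8*x^3/3 + x^2 + 4*x at the endpoints):
  F(1) − F(−1) = -77/12 − (-37/12) = -10/3.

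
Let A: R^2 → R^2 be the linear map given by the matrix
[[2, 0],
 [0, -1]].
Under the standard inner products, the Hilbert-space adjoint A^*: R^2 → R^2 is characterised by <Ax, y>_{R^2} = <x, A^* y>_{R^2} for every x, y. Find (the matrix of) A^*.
A^* = A^T =
[[2, 0],
 [0, -1]]

For real matrices with standard dot products, the defining identity <Ax, y> = <x, A^* y> gives (Ax)^T y = x^T (A^*) y, i.e. x^T A^T y = x^T (A^*) y. Since this holds for all x, y, we must have A^* = A^T. Therefore
A^* =
[[2, 0],
 [0, -1]].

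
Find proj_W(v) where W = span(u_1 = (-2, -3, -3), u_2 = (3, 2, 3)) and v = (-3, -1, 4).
proj_W(v) = (-33/43, 53/43, 12/43)

Set up U = [u_1 | ... | u_2] ∈ R^(3×2). The projector onto W = col(U) is P = U (U^T U)^(-1) U^T.
Compute U^T U =
  [22, -21]
  [-21, 22],
and U^T v = (-3, 1).
Solve U^T U · c = U^T v for the coefficients: c = (-45/43, -41/43). The projection is proj_W(v) = U c.
Check: (v - proj_W(v)) · u_1 = 0  (should be 0).
Check: (v - proj_W(v)) · u_2 = 0  (should be 0).
Result: proj_W(v) = (-33/43, 53/43, 12/43).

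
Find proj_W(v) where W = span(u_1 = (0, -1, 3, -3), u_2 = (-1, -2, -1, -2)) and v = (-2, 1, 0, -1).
proj_W(v) = (-28/165, -2/5, 2/165, -86/165)

Set up U = [u_1 | ... | u_2] ∈ R^(4×2). The projector onto W = col(U) is P = U (U^T U)^(-1) U^T.
Compute U^T U =
  [19, 5]
  [5, 10],
and U^T v = (2, 2).
Solve U^T U · c = U^T v for the coefficients: c = (2/33, 28/165). The projection is proj_W(v) = U c.
Check: (v - proj_W(v)) · u_1 = 0  (should be 0).
Check: (v - proj_W(v)) · u_2 = 0  (should be 0).
Result: proj_W(v) = (-28/165, -2/5, 2/165, -86/165).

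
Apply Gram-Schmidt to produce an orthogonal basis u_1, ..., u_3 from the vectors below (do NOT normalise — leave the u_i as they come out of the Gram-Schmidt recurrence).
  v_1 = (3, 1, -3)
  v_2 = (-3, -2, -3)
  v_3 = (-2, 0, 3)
Orthogonal basis:
  u_1 = (3, 1, -3)
  u_2 = (-51/19, -36/19, -63/19)
  u_3 = (-9/46, 9/23, -3/46)

Apply the Gram-Schmidt recurrence
  u_1 = v_1
  u_i = v_i − Σ_{j<i} ((v_i · u_j) / (u_j · u_j)) · u_j.

Step by step this gives:
  u_1 = (3, 1, -3)
  u_2 = (-51/19, -36/19, -63/19)
  u_3 = (-9/46, 9/23, -3/46)

Orthogonality check:
  u_2 · u_1 = 0 (should be 0)
  u_3 · u_1 = 0 (should be 0)
  u_3 · u_2 = 0 (should be 0)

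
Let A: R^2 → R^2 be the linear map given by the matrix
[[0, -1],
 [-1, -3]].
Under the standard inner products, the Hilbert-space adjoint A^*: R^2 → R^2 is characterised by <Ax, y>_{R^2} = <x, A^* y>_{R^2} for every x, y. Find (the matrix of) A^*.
A^* = A^T =
[[0, -1],
 [-1, -3]]

For real matrices with standard dot products, the defining identity <Ax, y> = <x, A^* y> gives (Ax)^T y = x^T (A^*) y, i.e. x^T A^T y = x^T (A^*) y. Since this holds for all x, y, we must have A^* = A^T. Therefore
A^* =
[[0, -1],
 [-1, -3]].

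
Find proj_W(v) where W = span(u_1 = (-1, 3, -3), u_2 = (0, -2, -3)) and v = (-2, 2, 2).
proj_W(v) = (-4/17, 40/17, 30/17)

Set up U = [u_1 | ... | u_2] ∈ R^(3×2). The projector onto W = col(U) is P = U (U^T U)^(-1) U^T.
Compute U^T U =
  [19, 3]
  [3, 13],
and U^T v = (2, -10).
Solve U^T U · c = U^T v for the coefficients: c = (4/17, -14/17). The projection is proj_W(v) = U c.
Check: (v - proj_W(v)) · u_1 = 0  (should be 0).
Check: (v - proj_W(v)) · u_2 = 0  (should be 0).
Result: proj_W(v) = (-4/17, 40/17, 30/17).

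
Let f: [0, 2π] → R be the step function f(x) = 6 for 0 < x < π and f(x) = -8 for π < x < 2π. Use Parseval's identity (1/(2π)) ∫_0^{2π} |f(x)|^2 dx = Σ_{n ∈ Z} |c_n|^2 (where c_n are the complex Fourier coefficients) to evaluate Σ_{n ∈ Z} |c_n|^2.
Σ |c_n|^2 = 50

Parseval equates the L^2 energy of f (normalised by 1/(2π)) with the ℓ^2 sum of its Fourier coefficients: (1/(2π)) ∫_0^{2π} |f|^2 = Σ |c_n|^2.
Compute the left side: (1/(2π)) [∫_0^π 6^2 dx + ∫_π^{2π} (-8)^2 dx] = (1/(2π)) · (36π + 64π) = (36 + 64)/2 = 50.
So Σ_{n ∈ Z} |c_n|^2 = 50.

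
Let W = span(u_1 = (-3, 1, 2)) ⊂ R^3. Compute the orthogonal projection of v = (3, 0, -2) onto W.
proj_W(v) = (39/14, -13/14, -13/7)

Set up U = [u_1 | ... | u_1] ∈ R^(3×1). The projector onto W = col(U) is P = U (U^T U)^(-1) U^T.
Compute U^T U =
  [14],
and U^T v = (-13).
Solve U^T U · c = U^T v for the coefficients: c = (-13/14). The projection is proj_W(v) = U c.
Check: (v - proj_W(v)) · u_1 = 0  (should be 0).
Result: proj_W(v) = (39/14, -13/14, -13/7).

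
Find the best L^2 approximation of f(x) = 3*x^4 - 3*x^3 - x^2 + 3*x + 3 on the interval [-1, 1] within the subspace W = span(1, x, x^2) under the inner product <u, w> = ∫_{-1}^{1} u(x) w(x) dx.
g(x) = 11*x^2/7 + 6*x/5 + 96/35

The best approximation g ∈ W is the orthogonal projection of f onto W. Writing g = a_0 + a_1 x + a_2 x^2, the coefficients solve the normal equations G · a = b where
  G_{ij} = <φ_i, φ_j> and b_i = <f, φ_i>, with φ_0 = 1, φ_1 = x, φ_2 = x^2.
G =
  [2, 0, 2/3]
  [0, 2/3, 0]
  [2/3, 0, 2/5],
b = (98/15, 4/5, 86/35).
Solving gives a_0 = 96/35, a_1 = 6/5, a_2 = 11/7, so
  g(x) = 11*x^2/7 + 6*x/5 + 96/35.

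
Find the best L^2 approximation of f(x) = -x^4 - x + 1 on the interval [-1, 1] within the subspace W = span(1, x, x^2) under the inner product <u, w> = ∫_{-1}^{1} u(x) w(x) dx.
g(x) = -6*x^2/7 - x + 38/35

The best approximation g ∈ W is the orthogonal projection of f onto W. Writing g = a_0 + a_1 x + a_2 x^2, the coefficients solve the normal equations G · a = b where
  G_{ij} = <φ_i, φ_j> and b_i = <f, φ_i>, with φ_0 = 1, φ_1 = x, φ_2 = x^2.
G =
  [2, 0, 2/3]
  [0, 2/3, 0]
  [2/3, 0, 2/5],
b = (8/5, -2/3, 8/21).
Solving gives a_0 = 38/35, a_1 = -1, a_2 = -6/7, so
  g(x) = -6*x^2/7 - x + 38/35.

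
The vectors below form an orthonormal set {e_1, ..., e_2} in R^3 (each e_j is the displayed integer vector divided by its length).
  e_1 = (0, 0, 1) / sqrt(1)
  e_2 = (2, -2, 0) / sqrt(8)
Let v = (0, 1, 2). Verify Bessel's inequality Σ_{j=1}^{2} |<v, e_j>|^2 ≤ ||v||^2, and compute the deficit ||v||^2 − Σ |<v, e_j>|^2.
Σ |<v, e_j>|^2 = 9/2; ||v||^2 = 5; deficit = 1/2

Write each e_j = u_j / sqrt(<u_j, u_j>) where u_j is the displayed integer vector. Then <v, e_j> = <v, u_j> / sqrt(<u_j, u_j>), so |<v, e_j>|^2 = <v, u_j>^2 / <u_j, u_j>.
Coefficients: <v, e_1> = 2/sqrt(1), <v, e_2> = -2/sqrt(8).
Square and sum: Σ |<v, e_j>|^2 = 9/2.
Compute ||v||^2 = v·v = 5.
Deficit = 5 − 9/2 = 1/2 ≥ 0, confirming Bessel's inequality. (The deficit equals ||v − Σ <v,e_j> e_j||^2, the squared distance from v to span{e_j}.)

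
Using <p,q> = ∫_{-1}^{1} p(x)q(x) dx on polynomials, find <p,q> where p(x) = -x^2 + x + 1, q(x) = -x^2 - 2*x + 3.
<p,q> = 12/5

Expand the product: p(x)·q(x) = x^4 + x^3 - 6*x^2 + x + 3.
∫_{-1}^{1} of each monomial x^k gives [2/(k+1) if k even, 0 if k odd]. Integrating term-by-term (or equivalently evaluating the antiderivative F(x) = x^5/5 + x^4/4 - 2*x^3 + x^2/2 + 3*x at the endpoints):
  F(1) − F(−1) = 39/20 − (-9/20) = 12/5.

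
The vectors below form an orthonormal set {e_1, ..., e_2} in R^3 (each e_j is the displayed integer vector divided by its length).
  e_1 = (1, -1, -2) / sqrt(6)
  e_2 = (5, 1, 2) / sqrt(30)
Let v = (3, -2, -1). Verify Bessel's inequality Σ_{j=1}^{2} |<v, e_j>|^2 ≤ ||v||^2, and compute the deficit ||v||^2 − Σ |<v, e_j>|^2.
Σ |<v, e_j>|^2 = 61/5; ||v||^2 = 14; deficit = 9/5

Write each e_j = u_j / sqrt(<u_j, u_j>) where u_j is the displayed integer vector. Then <v, e_j> = <v, u_j> / sqrt(<u_j, u_j>), so |<v, e_j>|^2 = <v, u_j>^2 / <u_j, u_j>.
Coefficients: <v, e_1> = 7/sqrt(6), <v, e_2> = 11/sqrt(30).
Square and sum: Σ |<v, e_j>|^2 = 61/5.
Compute ||v||^2 = v·v = 14.
Deficit = 14 − 61/5 = 9/5 ≥ 0, confirming Bessel's inequality. (The deficit equals ||v − Σ <v,e_j> e_j||^2, the squared distance from v to span{e_j}.)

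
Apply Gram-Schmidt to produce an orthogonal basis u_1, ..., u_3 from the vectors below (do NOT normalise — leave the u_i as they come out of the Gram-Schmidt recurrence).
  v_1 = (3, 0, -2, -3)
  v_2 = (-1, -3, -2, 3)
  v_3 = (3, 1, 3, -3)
Orthogonal basis:
  u_1 = (3, 0, -2, -3)
  u_2 = (1/11, -3, -30/11, 21/11)
  u_3 = (318/221, -328/221, 405/221, 48/221)

Apply the Gram-Schmidt recurrence
  u_1 = v_1
  u_i = v_i − Σ_{j<i} ((v_i · u_j) / (u_j · u_j)) · u_j.

Step by step this gives:
  u_1 = (3, 0, -2, -3)
  u_2 = (1/11, -3, -30/11, 21/11)
  u_3 = (318/221, -328/221, 405/221, 48/221)

Orthogonality check:
  u_2 · u_1 = 0 (should be 0)
  u_3 · u_1 = 0 (should be 0)
  u_3 · u_2 = 0 (should be 0)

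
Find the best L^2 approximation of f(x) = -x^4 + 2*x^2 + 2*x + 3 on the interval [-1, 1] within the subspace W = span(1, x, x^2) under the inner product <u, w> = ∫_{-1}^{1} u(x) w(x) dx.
g(x) = 8*x^2/7 + 2*x + 108/35

The best approximation g ∈ W is the orthogonal projection of f onto W. Writing g = a_0 + a_1 x + a_2 x^2, the coefficients solve the normal equations G · a = b where
  G_{ij} = <φ_i, φ_j> and b_i = <f, φ_i>, with φ_0 = 1, φ_1 = x, φ_2 = x^2.
G =
  [2, 0, 2/3]
  [0, 2/3, 0]
  [2/3, 0, 2/5],
b = (104/15, 4/3, 88/35).
Solving gives a_0 = 108/35, a_1 = 2, a_2 = 8/7, so
  g(x) = 8*x^2/7 + 2*x + 108/35.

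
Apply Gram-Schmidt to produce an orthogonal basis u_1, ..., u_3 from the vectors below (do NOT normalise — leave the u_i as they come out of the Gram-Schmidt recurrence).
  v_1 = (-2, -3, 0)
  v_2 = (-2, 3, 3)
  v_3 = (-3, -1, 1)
Orthogonal basis:
  u_1 = (-2, -3, 0)
  u_2 = (-36/13, 24/13, 3)
  u_3 = (-9/29, 6/29, -12/29)

Apply the Gram-Schmidt recurrence
  u_1 = v_1
  u_i = v_i − Σ_{j<i} ((v_i · u_j) / (u_j · u_j)) · u_j.

Step by step this gives:
  u_1 = (-2, -3, 0)
  u_2 = (-36/13, 24/13, 3)
  u_3 = (-9/29, 6/29, -12/29)

Orthogonality check:
  u_2 · u_1 = 0 (should be 0)
  u_3 · u_1 = 0 (should be 0)
  u_3 · u_2 = 0 (should be 0)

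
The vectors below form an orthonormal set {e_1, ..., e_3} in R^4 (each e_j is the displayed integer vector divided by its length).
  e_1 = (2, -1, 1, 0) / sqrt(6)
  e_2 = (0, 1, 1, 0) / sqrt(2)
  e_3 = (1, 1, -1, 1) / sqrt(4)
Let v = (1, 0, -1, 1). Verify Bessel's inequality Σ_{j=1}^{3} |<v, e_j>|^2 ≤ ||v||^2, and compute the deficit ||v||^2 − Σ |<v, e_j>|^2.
Σ |<v, e_j>|^2 = 35/12; ||v||^2 = 3; deficit = 1/12

Write each e_j = u_j / sqrt(<u_j, u_j>) where u_j is the displayed integer vector. Then <v, e_j> = <v, u_j> / sqrt(<u_j, u_j>), so |<v, e_j>|^2 = <v, u_j>^2 / <u_j, u_j>.
Coefficients: <v, e_1> = 1/sqrt(6), <v, e_2> = -1/sqrt(2), <v, e_3> = 3/sqrt(4).
Square and sum: Σ |<v, e_j>|^2 = 35/12.
Compute ||v||^2 = v·v = 3.
Deficit = 3 − 35/12 = 1/12 ≥ 0, confirming Bessel's inequality. (The deficit equals ||v − Σ <v,e_j> e_j||^2, the squared distance from v to span{e_j}.)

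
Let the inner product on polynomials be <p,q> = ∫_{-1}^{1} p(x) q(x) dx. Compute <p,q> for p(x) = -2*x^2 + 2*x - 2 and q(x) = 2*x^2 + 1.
<p,q> = -48/5

Expand the product: p(x)·q(x) = -4*x^4 + 4*x^3 - 6*x^2 + 2*x - 2.
∫_{-1}^{1} of each monomial x^k gives [2/(k+1) if k even, 0 if k odd]. Integrating term-by-term (or equivalently evaluating the antiderivative F(x) = -4*x^5/5 + x^4 - 2*x^3 + x^2 - 2*x at the endpoints):
  F(1) − F(−1) = -14/5 − (34/5) = -48/5.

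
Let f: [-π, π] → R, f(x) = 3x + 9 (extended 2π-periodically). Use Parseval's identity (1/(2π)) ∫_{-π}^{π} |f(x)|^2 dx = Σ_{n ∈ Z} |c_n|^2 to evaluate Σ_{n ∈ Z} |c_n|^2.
Σ |c_n|^2 = 3π^2 + 81

Expand and integrate term by term over [-π, π]:
  ∫ (3x)^2 dx = 9·(2π^3/3); ∫ 2·3·(9)·x dx = 0 (odd integrand); ∫ 9^2 dx = 81·2π.
So (1/(2π)) ∫_{-π}^{π} (3x + 9)^2 dx = 9π^2/3 + 81 = 3π^2 + 81.
Parseval ⇒ Σ |c_n|^2 = 3π^2 + 81.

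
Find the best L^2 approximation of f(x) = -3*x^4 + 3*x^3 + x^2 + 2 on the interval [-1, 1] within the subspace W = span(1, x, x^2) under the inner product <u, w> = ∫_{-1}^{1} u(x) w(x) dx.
g(x) = -11*x^2/7 + 9*x/5 + 79/35

The best approximation g ∈ W is the orthogonal projection of f onto W. Writing g = a_0 + a_1 x + a_2 x^2, the coefficients solve the normal equations G · a = b where
  G_{ij} = <φ_i, φ_j> and b_i = <f, φ_i>, with φ_0 = 1, φ_1 = x, φ_2 = x^2.
G =
  [2, 0, 2/3]
  [0, 2/3, 0]
  [2/3, 0, 2/5],
b = (52/15, 6/5, 92/105).
Solving gives a_0 = 79/35, a_1 = 9/5, a_2 = -11/7, so
  g(x) = -11*x^2/7 + 9*x/5 + 79/35.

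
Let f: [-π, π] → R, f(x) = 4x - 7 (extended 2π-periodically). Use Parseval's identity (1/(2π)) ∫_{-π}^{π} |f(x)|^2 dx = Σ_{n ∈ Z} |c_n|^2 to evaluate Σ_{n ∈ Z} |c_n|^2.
Σ |c_n|^2 = 16π^2/3 + 49

Expand and integrate term by term over [-π, π]:
  ∫ (4x)^2 dx = 16·(2π^3/3); ∫ 2·4·(-7)·x dx = 0 (odd integrand); ∫ (-7)^2 dx = 49·2π.
So (1/(2π)) ∫_{-π}^{π} (4x - 7)^2 dx = 16π^2/3 + 49 = 16π^2/3 + 49.
Parseval ⇒ Σ |c_n|^2 = 16π^2/3 + 49.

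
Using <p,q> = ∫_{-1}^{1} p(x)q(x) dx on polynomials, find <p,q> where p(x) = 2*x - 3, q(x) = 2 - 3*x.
<p,q> = -16

Expand the product: p(x)·q(x) = -6*x^2 + 13*x - 6.
∫_{-1}^{1} of each monomial x^k gives [2/(k+1) if k even, 0 if k odd]. Integrating term-by-term (or equivalently evaluating the antiderivative F(x) = -2*x^3 + 13*x^2/2 - 6*x at the endpoints):
  F(1) − F(−1) = -3/2 − (29/2) = -16.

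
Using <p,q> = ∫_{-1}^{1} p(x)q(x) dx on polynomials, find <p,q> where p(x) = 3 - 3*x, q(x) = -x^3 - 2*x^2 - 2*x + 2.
<p,q> = 66/5

Expand the product: p(x)·q(x) = 3*x^4 + 3*x^3 - 12*x + 6.
∫_{-1}^{1} of each monomial x^k gives [2/(k+1) if k even, 0 if k odd]. Integrating term-by-term (or equivalently evaluating the antiderivative F(x) = 3*x^5/5 + 3*x^4/4 - 6*x^2 + 6*x at the endpoints):
  F(1) − F(−1) = 27/20 − (-237/20) = 66/5.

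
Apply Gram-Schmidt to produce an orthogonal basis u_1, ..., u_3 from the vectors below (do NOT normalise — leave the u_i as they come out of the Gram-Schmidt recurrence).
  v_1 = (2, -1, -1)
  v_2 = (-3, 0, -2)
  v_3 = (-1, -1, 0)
Orthogonal basis:
  u_1 = (2, -1, -1)
  u_2 = (-5/3, -2/3, -8/3)
  u_3 = (-9/31, -63/62, 27/62)

Apply the Gram-Schmidt recurrence
  u_1 = v_1
  u_i = v_i − Σ_{j<i} ((v_i · u_j) / (u_j · u_j)) · u_j.

Step by step this gives:
  u_1 = (2, -1, -1)
  u_2 = (-5/3, -2/3, -8/3)
  u_3 = (-9/31, -63/62, 27/62)

Orthogonality check:
  u_2 · u_1 = 0 (should be 0)
  u_3 · u_1 = 0 (should be 0)
  u_3 · u_2 = 0 (should be 0)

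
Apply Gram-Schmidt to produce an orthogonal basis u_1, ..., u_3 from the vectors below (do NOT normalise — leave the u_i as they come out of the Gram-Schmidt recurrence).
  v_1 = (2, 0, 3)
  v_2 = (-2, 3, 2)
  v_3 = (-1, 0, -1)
Orthogonal basis:
  u_1 = (2, 0, 3)
  u_2 = (-30/13, 3, 20/13)
  u_3 = (-27/217, -30/217, 18/217)

Apply the Gram-Schmidt recurrence
  u_1 = v_1
  u_i = v_i − Σ_{j<i} ((v_i · u_j) / (u_j · u_j)) · u_j.

Step by step this gives:
  u_1 = (2, 0, 3)
  u_2 = (-30/13, 3, 20/13)
  u_3 = (-27/217, -30/217, 18/217)

Orthogonality check:
  u_2 · u_1 = 0 (should be 0)
  u_3 · u_1 = 0 (should be 0)
  u_3 · u_2 = 0 (should be 0)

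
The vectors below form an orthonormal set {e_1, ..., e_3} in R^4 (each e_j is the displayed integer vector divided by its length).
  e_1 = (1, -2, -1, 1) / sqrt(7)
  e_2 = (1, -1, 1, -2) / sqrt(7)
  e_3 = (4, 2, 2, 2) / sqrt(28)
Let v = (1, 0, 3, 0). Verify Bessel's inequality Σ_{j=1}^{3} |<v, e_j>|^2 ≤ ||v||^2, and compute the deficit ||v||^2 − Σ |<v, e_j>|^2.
Σ |<v, e_j>|^2 = 45/7; ||v||^2 = 10; deficit = 25/7

Write each e_j = u_j / sqrt(<u_j, u_j>) where u_j is the displayed integer vector. Then <v, e_j> = <v, u_j> / sqrt(<u_j, u_j>), so |<v, e_j>|^2 = <v, u_j>^2 / <u_j, u_j>.
Coefficients: <v, e_1> = -2/sqrt(7), <v, e_2> = 4/sqrt(7), <v, e_3> = 10/sqrt(28).
Square and sum: Σ |<v, e_j>|^2 = 45/7.
Compute ||v||^2 = v·v = 10.
Deficit = 10 − 45/7 = 25/7 ≥ 0, confirming Bessel's inequality. (The deficit equals ||v − Σ <v,e_j> e_j||^2, the squared distance from v to span{e_j}.)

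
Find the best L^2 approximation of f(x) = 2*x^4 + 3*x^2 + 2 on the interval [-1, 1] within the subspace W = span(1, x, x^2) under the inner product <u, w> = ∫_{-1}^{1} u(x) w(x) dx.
g(x) = 33*x^2/7 + 64/35

The best approximation g ∈ W is the orthogonal projection of f onto W. Writing g = a_0 + a_1 x + a_2 x^2, the coefficients solve the normal equations G · a = b where
  G_{ij} = <φ_i, φ_j> and b_i = <f, φ_i>, with φ_0 = 1, φ_1 = x, φ_2 = x^2.
G =
  [2, 0, 2/3]
  [0, 2/3, 0]
  [2/3, 0, 2/5],
b = (34/5, 0, 326/105).
Solving gives a_0 = 64/35, a_1 = 0, a_2 = 33/7, so
  g(x) = 33*x^2/7 + 64/35.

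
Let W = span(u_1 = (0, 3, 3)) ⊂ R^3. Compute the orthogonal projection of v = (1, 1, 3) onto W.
proj_W(v) = (0, 2, 2)

Set up U = [u_1 | ... | u_1] ∈ R^(3×1). The projector onto W = col(U) is P = U (U^T U)^(-1) U^T.
Compute U^T U =
  [18],
and U^T v = (12).
Solve U^T U · c = U^T v for the coefficients: c = (2/3). The projection is proj_W(v) = U c.
Check: (v - proj_W(v)) · u_1 = 0  (should be 0).
Result: proj_W(v) = (0, 2, 2).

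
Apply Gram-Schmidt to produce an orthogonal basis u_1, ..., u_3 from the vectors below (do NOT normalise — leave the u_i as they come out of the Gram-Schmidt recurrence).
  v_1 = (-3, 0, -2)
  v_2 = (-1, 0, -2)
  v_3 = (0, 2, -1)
Orthogonal basis:
  u_1 = (-3, 0, -2)
  u_2 = (8/13, 0, -12/13)
  u_3 = (0, 2, 0)

Apply the Gram-Schmidt recurrence
  u_1 = v_1
  u_i = v_i − Σ_{j<i} ((v_i · u_j) / (u_j · u_j)) · u_j.

Step by step this gives:
  u_1 = (-3, 0, -2)
  u_2 = (8/13, 0, -12/13)
  u_3 = (0, 2, 0)

Orthogonality check:
  u_2 · u_1 = 0 (should be 0)
  u_3 · u_1 = 0 (should be 0)
  u_3 · u_2 = 0 (should be 0)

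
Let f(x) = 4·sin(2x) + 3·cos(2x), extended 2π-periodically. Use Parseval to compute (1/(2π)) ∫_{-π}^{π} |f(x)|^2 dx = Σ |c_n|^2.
Σ |c_n|^2 = 25/2

Expand |f|^2 and use orthogonality of {sin(nx), cos(mx)} on [-π, π]:
  ∫_{-π}^{π} sin(nx)^2 dx = π, ∫ cos(mx)^2 dx = π, and cross terms integrate to 0.
So ∫_{-π}^{π} f(x)^2 dx = 4^2 · π + 3^2 · π = (16 + 9)π.
Divide by 2π: (16 + 9)/2 = 25/2.
By Parseval, this equals Σ |c_n|^2.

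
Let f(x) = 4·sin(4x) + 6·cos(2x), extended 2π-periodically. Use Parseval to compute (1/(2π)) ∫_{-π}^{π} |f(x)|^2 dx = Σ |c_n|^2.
Σ |c_n|^2 = 26

Expand |f|^2 and use orthogonality of {sin(nx), cos(mx)} on [-π, π]:
  ∫_{-π}^{π} sin(nx)^2 dx = π, ∫ cos(mx)^2 dx = π, and cross terms integrate to 0.
So ∫_{-π}^{π} f(x)^2 dx = 4^2 · π + 6^2 · π = (16 + 36)π.
Divide by 2π: (16 + 36)/2 = 26.
By Parseval, this equals Σ |c_n|^2.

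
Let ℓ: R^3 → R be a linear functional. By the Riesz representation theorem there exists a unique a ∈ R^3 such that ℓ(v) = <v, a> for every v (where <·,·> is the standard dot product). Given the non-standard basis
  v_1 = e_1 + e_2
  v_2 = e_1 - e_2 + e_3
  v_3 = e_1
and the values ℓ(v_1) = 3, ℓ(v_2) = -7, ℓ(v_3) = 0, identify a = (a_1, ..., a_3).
a = (0, 3, -4)

Write a = (a_1, ..., a_3) in the standard basis. For each basis vector v_i, ℓ(v_i) = <v_i, a> is a linear equation in the a_j's. Collect the n equations into a matrix system V a = ℓ, where row i of V is v_i (expressed in the standard basis). Since V is invertible (lower-triangular with 1s on the diagonal, up to permutation), solve by back-substitution:
  V =
[[1, 1, 0],
 [1, -1, 1],
 [1, 0, 0]]
  V a = (3, -7, 0)
Solving gives a = (0, 3, -4).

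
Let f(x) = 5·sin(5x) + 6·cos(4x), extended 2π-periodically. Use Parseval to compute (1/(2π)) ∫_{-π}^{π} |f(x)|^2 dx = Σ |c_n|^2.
Σ |c_n|^2 = 61/2

Expand |f|^2 and use orthogonality of {sin(nx), cos(mx)} on [-π, π]:
  ∫_{-π}^{π} sin(nx)^2 dx = π, ∫ cos(mx)^2 dx = π, and cross terms integrate to 0.
So ∫_{-π}^{π} f(x)^2 dx = 5^2 · π + 6^2 · π = (25 + 36)π.
Divide by 2π: (25 + 36)/2 = 61/2.
By Parseval, this equals Σ |c_n|^2.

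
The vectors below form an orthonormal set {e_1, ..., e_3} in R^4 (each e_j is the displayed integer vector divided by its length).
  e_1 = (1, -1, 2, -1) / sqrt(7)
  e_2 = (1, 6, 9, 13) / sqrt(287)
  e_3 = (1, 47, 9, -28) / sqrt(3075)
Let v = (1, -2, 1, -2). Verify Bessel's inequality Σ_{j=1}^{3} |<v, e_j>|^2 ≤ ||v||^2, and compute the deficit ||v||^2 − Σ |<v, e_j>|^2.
Σ |<v, e_j>|^2 = 749/75; ||v||^2 = 10; deficit = 1/75

Write each e_j = u_j / sqrt(<u_j, u_j>) where u_j is the displayed integer vector. Then <v, e_j> = <v, u_j> / sqrt(<u_j, u_j>), so |<v, e_j>|^2 = <v, u_j>^2 / <u_j, u_j>.
Coefficients: <v, e_1> = 7/sqrt(7), <v, e_2> = -28/sqrt(287), <v, e_3> = -28/sqrt(3075).
Square and sum: Σ |<v, e_j>|^2 = 749/75.
Compute ||v||^2 = v·v = 10.
Deficit = 10 − 749/75 = 1/75 ≥ 0, confirming Bessel's inequality. (The deficit equals ||v − Σ <v,e_j> e_j||^2, the squared distance from v to span{e_j}.)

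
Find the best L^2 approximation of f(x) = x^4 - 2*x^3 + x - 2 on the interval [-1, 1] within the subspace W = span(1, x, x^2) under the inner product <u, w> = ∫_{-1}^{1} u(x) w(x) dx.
g(x) = 6*x^2/7 - x/5 - 73/35

The best approximation g ∈ W is the orthogonal projection of f onto W. Writing g = a_0 + a_1 x + a_2 x^2, the coefficients solve the normal equations G · a = b where
  G_{ij} = <φ_i, φ_j> and b_i = <f, φ_i>, with φ_0 = 1, φ_1 = x, φ_2 = x^2.
G =
  [2, 0, 2/3]
  [0, 2/3, 0]
  [2/3, 0, 2/5],
b = (-18/5, -2/15, -22/21).
Solving gives a_0 = -73/35, a_1 = -1/5, a_2 = 6/7, so
  g(x) = 6*x^2/7 - x/5 - 73/35.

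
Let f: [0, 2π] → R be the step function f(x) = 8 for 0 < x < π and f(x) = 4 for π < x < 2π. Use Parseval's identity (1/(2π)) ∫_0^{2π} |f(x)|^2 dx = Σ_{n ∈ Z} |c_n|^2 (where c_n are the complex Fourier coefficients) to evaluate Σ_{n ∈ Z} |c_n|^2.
Σ |c_n|^2 = 40

Parseval equates the L^2 energy of f (normalised by 1/(2π)) with the ℓ^2 sum of its Fourier coefficients: (1/(2π)) ∫_0^{2π} |f|^2 = Σ |c_n|^2.
Compute the left side: (1/(2π)) [∫_0^π 8^2 dx + ∫_π^{2π} 4^2 dx] = (1/(2π)) · (64π + 16π) = (64 + 16)/2 = 40.
So Σ_{n ∈ Z} |c_n|^2 = 40.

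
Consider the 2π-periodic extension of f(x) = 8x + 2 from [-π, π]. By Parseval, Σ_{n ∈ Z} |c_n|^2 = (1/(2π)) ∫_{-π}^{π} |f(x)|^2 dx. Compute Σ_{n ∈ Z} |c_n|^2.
Σ |c_n|^2 = 64π^2/3 + 4

Expand and integrate term by term over [-π, π]:
  ∫ (8x)^2 dx = 64·(2π^3/3); ∫ 2·8·(2)·x dx = 0 (odd integrand); ∫ 2^2 dx = 4·2π.
So (1/(2π)) ∫_{-π}^{π} (8x + 2)^2 dx = 64π^2/3 + 4 = 64π^2/3 + 4.
Parseval ⇒ Σ |c_n|^2 = 64π^2/3 + 4.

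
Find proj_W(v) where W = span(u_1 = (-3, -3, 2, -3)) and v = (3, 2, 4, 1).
proj_W(v) = (30/31, 30/31, -20/31, 30/31)

Set up U = [u_1 | ... | u_1] ∈ R^(4×1). The projector onto W = col(U) is P = U (U^T U)^(-1) U^T.
Compute U^T U =
  [31],
and U^T v = (-10).
Solve U^T U · c = U^T v for the coefficients: c = (-10/31). The projection is proj_W(v) = U c.
Check: (v - proj_W(v)) · u_1 = 0  (should be 0).
Result: proj_W(v) = (30/31, 30/31, -20/31, 30/31).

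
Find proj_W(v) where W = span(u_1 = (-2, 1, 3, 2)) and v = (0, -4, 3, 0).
proj_W(v) = (-5/9, 5/18, 5/6, 5/9)

Set up U = [u_1 | ... | u_1] ∈ R^(4×1). The projector onto W = col(U) is P = U (U^T U)^(-1) U^T.
Compute U^T U =
  [18],
and U^T v = (5).
Solve U^T U · c = U^T v for the coefficients: c = (5/18). The projection is proj_W(v) = U c.
Check: (v - proj_W(v)) · u_1 = 0  (should be 0).
Result: proj_W(v) = (-5/9, 5/18, 5/6, 5/9).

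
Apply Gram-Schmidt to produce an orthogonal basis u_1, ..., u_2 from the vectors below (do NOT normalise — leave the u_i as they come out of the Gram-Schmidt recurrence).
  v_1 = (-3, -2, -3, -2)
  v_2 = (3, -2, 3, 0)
Orthogonal basis:
  u_1 = (-3, -2, -3, -2)
  u_2 = (18/13, -40/13, 18/13, -14/13)

Apply the Gram-Schmidt recurrence
  u_1 = v_1
  u_i = v_i − Σ_{j<i} ((v_i · u_j) / (u_j · u_j)) · u_j.

Step by step this gives:
  u_1 = (-3, -2, -3, -2)
  u_2 = (18/13, -40/13, 18/13, -14/13)

Orthogonality check:
  u_2 · u_1 = 0 (should be 0)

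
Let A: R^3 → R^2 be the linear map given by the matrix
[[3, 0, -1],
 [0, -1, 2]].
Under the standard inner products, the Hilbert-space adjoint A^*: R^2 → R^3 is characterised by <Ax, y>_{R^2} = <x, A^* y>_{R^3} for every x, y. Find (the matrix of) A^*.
A^* = A^T =
[[3, 0],
 [0, -1],
 [-1, 2]]

For real matrices with standard dot products, the defining identity <Ax, y> = <x, A^* y> gives (Ax)^T y = x^T (A^*) y, i.e. x^T A^T y = x^T (A^*) y. Since this holds for all x, y, we must have A^* = A^T. Therefore
A^* =
[[3, 0],
 [0, -1],
 [-1, 2]].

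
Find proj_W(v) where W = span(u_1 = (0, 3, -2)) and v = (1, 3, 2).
proj_W(v) = (0, 15/13, -10/13)

Set up U = [u_1 | ... | u_1] ∈ R^(3×1). The projector onto W = col(U) is P = U (U^T U)^(-1) U^T.
Compute U^T U =
  [13],
and U^T v = (5).
Solve U^T U · c = U^T v for the coefficients: c = (5/13). The projection is proj_W(v) = U c.
Check: (v - proj_W(v)) · u_1 = 0  (should be 0).
Result: proj_W(v) = (0, 15/13, -10/13).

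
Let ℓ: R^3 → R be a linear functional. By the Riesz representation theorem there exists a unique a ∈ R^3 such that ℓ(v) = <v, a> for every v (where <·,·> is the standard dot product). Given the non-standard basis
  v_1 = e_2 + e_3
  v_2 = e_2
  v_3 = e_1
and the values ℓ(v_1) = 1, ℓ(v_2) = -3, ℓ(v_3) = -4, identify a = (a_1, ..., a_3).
a = (-4, -3, 4)

Write a = (a_1, ..., a_3) in the standard basis. For each basis vector v_i, ℓ(v_i) = <v_i, a> is a linear equation in the a_j's. Collect the n equations into a matrix system V a = ℓ, where row i of V is v_i (expressed in the standard basis). Since V is invertible (lower-triangular with 1s on the diagonal, up to permutation), solve by back-substitution:
  V =
[[0, 1, 1],
 [0, 1, 0],
 [1, 0, 0]]
  V a = (1, -3, -4)
Solving gives a = (-4, -3, 4).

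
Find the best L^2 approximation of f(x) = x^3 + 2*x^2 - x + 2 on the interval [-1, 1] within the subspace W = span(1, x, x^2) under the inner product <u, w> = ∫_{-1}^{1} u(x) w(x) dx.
g(x) = 2*x^2 - 2*x/5 + 2

The best approximation g ∈ W is the orthogonal projection of f onto W. Writing g = a_0 + a_1 x + a_2 x^2, the coefficients solve the normal equations G · a = b where
  G_{ij} = <φ_i, φ_j> and b_i = <f, φ_i>, with φ_0 = 1, φ_1 = x, φ_2 = x^2.
G =
  [2, 0, 2/3]
  [0, 2/3, 0]
  [2/3, 0, 2/5],
b = (16/3, -4/15, 32/15).
Solving gives a_0 = 2, a_1 = -2/5, a_2 = 2, so
  g(x) = 2*x^2 - 2*x/5 + 2.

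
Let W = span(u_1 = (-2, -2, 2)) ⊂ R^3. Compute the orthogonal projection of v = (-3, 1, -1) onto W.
proj_W(v) = (-1/3, -1/3, 1/3)

Set up U = [u_1 | ... | u_1] ∈ R^(3×1). The projector onto W = col(U) is P = U (U^T U)^(-1) U^T.
Compute U^T U =
  [12],
and U^T v = (2).
Solve U^T U · c = U^T v for the coefficients: c = (1/6). The projection is proj_W(v) = U c.
Check: (v - proj_W(v)) · u_1 = 0  (should be 0).
Result: proj_W(v) = (-1/3, -1/3, 1/3).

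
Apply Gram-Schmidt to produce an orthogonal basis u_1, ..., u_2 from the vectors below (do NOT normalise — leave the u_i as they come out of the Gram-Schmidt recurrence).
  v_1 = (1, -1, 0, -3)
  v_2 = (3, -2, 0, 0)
Orthogonal basis:
  u_1 = (1, -1, 0, -3)
  u_2 = (28/11, -17/11, 0, 15/11)

Apply the Gram-Schmidt recurrence
  u_1 = v_1
  u_i = v_i − Σ_{j<i} ((v_i · u_j) / (u_j · u_j)) · u_j.

Step by step this gives:
  u_1 = (1, -1, 0, -3)
  u_2 = (28/11, -17/11, 0, 15/11)

Orthogonality check:
  u_2 · u_1 = 0 (should be 0)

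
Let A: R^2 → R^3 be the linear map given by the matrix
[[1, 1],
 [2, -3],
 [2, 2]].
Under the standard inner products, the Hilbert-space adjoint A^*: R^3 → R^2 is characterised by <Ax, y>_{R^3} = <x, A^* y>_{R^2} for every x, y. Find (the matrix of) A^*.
A^* = A^T =
[[1, 2, 2],
 [1, -3, 2]]

For real matrices with standard dot products, the defining identity <Ax, y> = <x, A^* y> gives (Ax)^T y = x^T (A^*) y, i.e. x^T A^T y = x^T (A^*) y. Since this holds for all x, y, we must have A^* = A^T. Therefore
A^* =
[[1, 2, 2],
 [1, -3, 2]].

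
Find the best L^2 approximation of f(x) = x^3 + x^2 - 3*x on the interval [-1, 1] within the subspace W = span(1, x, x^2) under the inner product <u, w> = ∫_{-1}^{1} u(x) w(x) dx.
g(x) = x^2 - 12*x/5

The best approximation g ∈ W is the orthogonal projection of f onto W. Writing g = a_0 + a_1 x + a_2 x^2, the coefficients solve the normal equations G · a = b where
  G_{ij} = <φ_i, φ_j> and b_i = <f, φ_i>, with φ_0 = 1, φ_1 = x, φ_2 = x^2.
G =
  [2, 0, 2/3]
  [0, 2/3, 0]
  [2/3, 0, 2/5],
b = (2/3, -8/5, 2/5).
Solving gives a_0 = 0, a_1 = -12/5, a_2 = 1, so
  g(x) = x^2 - 12*x/5.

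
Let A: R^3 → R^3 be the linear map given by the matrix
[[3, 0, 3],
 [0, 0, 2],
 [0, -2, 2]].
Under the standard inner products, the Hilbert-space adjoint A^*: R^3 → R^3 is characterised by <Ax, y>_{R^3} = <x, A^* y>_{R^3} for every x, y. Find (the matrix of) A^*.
A^* = A^T =
[[3, 0, 0],
 [0, 0, -2],
 [3, 2, 2]]

For real matrices with standard dot products, the defining identity <Ax, y> = <x, A^* y> gives (Ax)^T y = x^T (A^*) y, i.e. x^T A^T y = x^T (A^*) y. Since this holds for all x, y, we must have A^* = A^T. Therefore
A^* =
[[3, 0, 0],
 [0, 0, -2],
 [3, 2, 2]].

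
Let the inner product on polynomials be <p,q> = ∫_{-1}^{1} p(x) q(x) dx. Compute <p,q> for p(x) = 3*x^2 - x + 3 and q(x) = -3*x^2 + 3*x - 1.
<p,q> = -98/5

Expand the product: p(x)·q(x) = -9*x^4 + 12*x^3 - 15*x^2 + 10*x - 3.
∫_{-1}^{1} of each monomial x^k gives [2/(k+1) if k even, 0 if k odd]. Integrating term-by-term (or equivalently evaluating the antiderivative F(x) = -9*x^5/5 + 3*x^4 - 5*x^3 + 5*x^2 - 3*x at the endpoints):
  F(1) − F(−1) = -9/5 − (89/5) = -98/5.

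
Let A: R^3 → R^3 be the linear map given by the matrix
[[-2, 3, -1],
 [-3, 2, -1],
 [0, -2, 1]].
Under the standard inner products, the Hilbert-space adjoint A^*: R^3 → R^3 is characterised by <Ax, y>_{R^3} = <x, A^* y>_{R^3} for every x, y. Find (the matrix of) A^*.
A^* = A^T =
[[-2, -3, 0],
 [3, 2, -2],
 [-1, -1, 1]]

For real matrices with standard dot products, the defining identity <Ax, y> = <x, A^* y> gives (Ax)^T y = x^T (A^*) y, i.e. x^T A^T y = x^T (A^*) y. Since this holds for all x, y, we must have A^* = A^T. Therefore
A^* =
[[-2, -3, 0],
 [3, 2, -2],
 [-1, -1, 1]].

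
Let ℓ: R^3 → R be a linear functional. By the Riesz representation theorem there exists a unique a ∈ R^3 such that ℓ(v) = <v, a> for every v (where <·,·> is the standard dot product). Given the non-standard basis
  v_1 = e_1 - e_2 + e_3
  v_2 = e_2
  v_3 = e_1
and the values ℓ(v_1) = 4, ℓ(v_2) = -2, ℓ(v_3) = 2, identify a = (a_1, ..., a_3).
a = (2, -2, 0)

Write a = (a_1, ..., a_3) in the standard basis. For each basis vector v_i, ℓ(v_i) = <v_i, a> is a linear equation in the a_j's. Collect the n equations into a matrix system V a = ℓ, where row i of V is v_i (expressed in the standard basis). Since V is invertible (lower-triangular with 1s on the diagonal, up to permutation), solve by back-substitution:
  V =
[[1, -1, 1],
 [0, 1, 0],
 [1, 0, 0]]
  V a = (4, -2, 2)
Solving gives a = (2, -2, 0).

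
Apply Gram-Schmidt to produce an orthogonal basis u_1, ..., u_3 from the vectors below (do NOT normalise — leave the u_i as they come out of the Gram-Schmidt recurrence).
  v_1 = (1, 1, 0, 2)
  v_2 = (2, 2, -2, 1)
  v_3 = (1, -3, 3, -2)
Orthogonal basis:
  u_1 = (1, 1, 0, 2)
  u_2 = (1, 1, -2, -1)
  u_3 = (20/7, -8/7, 9/7, -6/7)

Apply the Gram-Schmidt recurrence
  u_1 = v_1
  u_i = v_i − Σ_{j<i} ((v_i · u_j) / (u_j · u_j)) · u_j.

Step by step this gives:
  u_1 = (1, 1, 0, 2)
  u_2 = (1, 1, -2, -1)
  u_3 = (20/7, -8/7, 9/7, -6/7)

Orthogonality check:
  u_2 · u_1 = 0 (should be 0)
  u_3 · u_1 = 0 (should be 0)
  u_3 · u_2 = 0 (should be 0)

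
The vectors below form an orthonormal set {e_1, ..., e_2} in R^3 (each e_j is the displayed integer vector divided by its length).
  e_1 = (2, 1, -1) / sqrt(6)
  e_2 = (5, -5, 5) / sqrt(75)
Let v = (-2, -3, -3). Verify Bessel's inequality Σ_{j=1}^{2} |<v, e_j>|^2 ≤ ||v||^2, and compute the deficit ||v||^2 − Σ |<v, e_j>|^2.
Σ |<v, e_j>|^2 = 4; ||v||^2 = 22; deficit = 18

Write each e_j = u_j / sqrt(<u_j, u_j>) where u_j is the displayed integer vector. Then <v, e_j> = <v, u_j> / sqrt(<u_j, u_j>), so |<v, e_j>|^2 = <v, u_j>^2 / <u_j, u_j>.
Coefficients: <v, e_1> = -4/sqrt(6), <v, e_2> = -10/sqrt(75).
Square and sum: Σ |<v, e_j>|^2 = 4.
Compute ||v||^2 = v·v = 22.
Deficit = 22 − 4 = 18 ≥ 0, confirming Bessel's inequality. (The deficit equals ||v − Σ <v,e_j> e_j||^2, the squared distance from v to span{e_j}.)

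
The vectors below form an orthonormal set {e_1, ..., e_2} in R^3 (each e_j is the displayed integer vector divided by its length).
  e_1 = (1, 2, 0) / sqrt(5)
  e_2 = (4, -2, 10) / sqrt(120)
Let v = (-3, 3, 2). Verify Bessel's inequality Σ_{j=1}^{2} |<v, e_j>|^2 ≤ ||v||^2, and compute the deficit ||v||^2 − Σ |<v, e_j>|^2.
Σ |<v, e_j>|^2 = 11/6; ||v||^2 = 22; deficit = 121/6

Write each e_j = u_j / sqrt(<u_j, u_j>) where u_j is the displayed integer vector. Then <v, e_j> = <v, u_j> / sqrt(<u_j, u_j>), so |<v, e_j>|^2 = <v, u_j>^2 / <u_j, u_j>.
Coefficients: <v, e_1> = 3/sqrt(5), <v, e_2> = 2/sqrt(120).
Square and sum: Σ |<v, e_j>|^2 = 11/6.
Compute ||v||^2 = v·v = 22.
Deficit = 22 − 11/6 = 121/6 ≥ 0, confirming Bessel's inequality. (The deficit equals ||v − Σ <v,e_j> e_j||^2, the squared distance from v to span{e_j}.)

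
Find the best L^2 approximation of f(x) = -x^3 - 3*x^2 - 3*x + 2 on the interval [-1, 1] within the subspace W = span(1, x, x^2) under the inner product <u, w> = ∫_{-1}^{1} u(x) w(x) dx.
g(x) = -3*x^2 - 18*x/5 + 2

The best approximation g ∈ W is the orthogonal projection of f onto W. Writing g = a_0 + a_1 x + a_2 x^2, the coefficients solve the normal equations G · a = b where
  G_{ij} = <φ_i, φ_j> and b_i = <f, φ_i>, with φ_0 = 1, φ_1 = x, φ_2 = x^2.
G =
  [2, 0, 2/3]
  [0, 2/3, 0]
  [2/3, 0, 2/5],
b = (2, -12/5, 2/15).
Solving gives a_0 = 2, a_1 = -18/5, a_2 = -3, so
  g(x) = -3*x^2 - 18*x/5 + 2.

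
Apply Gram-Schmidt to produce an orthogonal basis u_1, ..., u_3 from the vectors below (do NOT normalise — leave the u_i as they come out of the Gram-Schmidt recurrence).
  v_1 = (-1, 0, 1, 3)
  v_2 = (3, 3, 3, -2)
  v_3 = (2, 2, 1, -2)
Orthogonal basis:
  u_1 = (-1, 0, 1, 3)
  u_2 = (27/11, 3, 39/11, -4/11)
  u_3 = (6/305, 109/305, -93/305, 33/305)

Apply the Gram-Schmidt recurrence
  u_1 = v_1
  u_i = v_i − Σ_{j<i} ((v_i · u_j) / (u_j · u_j)) · u_j.

Step by step this gives:
  u_1 = (-1, 0, 1, 3)
  u_2 = (27/11, 3, 39/11, -4/11)
  u_3 = (6/305, 109/305, -93/305, 33/305)

Orthogonality check:
  u_2 · u_1 = 0 (should be 0)
  u_3 · u_1 = 0 (should be 0)
  u_3 · u_2 = 0 (should be 0)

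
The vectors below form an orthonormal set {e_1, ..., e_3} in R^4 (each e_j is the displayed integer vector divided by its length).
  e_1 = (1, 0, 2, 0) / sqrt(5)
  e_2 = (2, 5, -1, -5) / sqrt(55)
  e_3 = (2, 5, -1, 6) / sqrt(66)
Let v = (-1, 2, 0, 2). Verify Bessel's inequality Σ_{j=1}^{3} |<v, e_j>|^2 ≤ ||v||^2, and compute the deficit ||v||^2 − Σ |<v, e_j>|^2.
Σ |<v, e_j>|^2 = 19/3; ||v||^2 = 9; deficit = 8/3

Write each e_j = u_j / sqrt(<u_j, u_j>) where u_j is the displayed integer vector. Then <v, e_j> = <v, u_j> / sqrt(<u_j, u_j>), so |<v, e_j>|^2 = <v, u_j>^2 / <u_j, u_j>.
Coefficients: <v, e_1> = -1/sqrt(5), <v, e_2> = -2/sqrt(55), <v, e_3> = 20/sqrt(66).
Square and sum: Σ |<v, e_j>|^2 = 19/3.
Compute ||v||^2 = v·v = 9.
Deficit = 9 − 19/3 = 8/3 ≥ 0, confirming Bessel's inequality. (The deficit equals ||v − Σ <v,e_j> e_j||^2, the squared distance from v to span{e_j}.)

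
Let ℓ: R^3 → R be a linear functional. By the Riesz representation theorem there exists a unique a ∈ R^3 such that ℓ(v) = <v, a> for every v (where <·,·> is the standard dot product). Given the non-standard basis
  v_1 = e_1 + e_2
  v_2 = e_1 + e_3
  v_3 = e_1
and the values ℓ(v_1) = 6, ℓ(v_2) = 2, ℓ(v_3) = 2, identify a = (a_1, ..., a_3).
a = (2, 4, 0)

Write a = (a_1, ..., a_3) in the standard basis. For each basis vector v_i, ℓ(v_i) = <v_i, a> is a linear equation in the a_j's. Collect the n equations into a matrix system V a = ℓ, where row i of V is v_i (expressed in the standard basis). Since V is invertible (lower-triangular with 1s on the diagonal, up to permutation), solve by back-substitution:
  V =
[[1, 1, 0],
 [1, 0, 1],
 [1, 0, 0]]
  V a = (6, 2, 2)
Solving gives a = (2, 4, 0).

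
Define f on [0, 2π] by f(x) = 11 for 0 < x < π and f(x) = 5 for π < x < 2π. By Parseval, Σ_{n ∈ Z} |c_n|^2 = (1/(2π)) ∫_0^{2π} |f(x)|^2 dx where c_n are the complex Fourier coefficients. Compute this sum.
Σ |c_n|^2 = 73

Parseval equates the L^2 energy of f (normalised by 1/(2π)) with the ℓ^2 sum of its Fourier coefficients: (1/(2π)) ∫_0^{2π} |f|^2 = Σ |c_n|^2.
Compute the left side: (1/(2π)) [∫_0^π 11^2 dx + ∫_π^{2π} 5^2 dx] = (1/(2π)) · (121π + 25π) = (121 + 25)/2 = 73.
So Σ_{n ∈ Z} |c_n|^2 = 73.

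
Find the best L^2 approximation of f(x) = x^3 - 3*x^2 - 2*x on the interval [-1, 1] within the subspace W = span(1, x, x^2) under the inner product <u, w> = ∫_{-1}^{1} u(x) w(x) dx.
g(x) = -3*x^2 - 7*x/5

The best approximation g ∈ W is the orthogonal projection of f onto W. Writing g = a_0 + a_1 x + a_2 x^2, the coefficients solve the normal equations G · a = b where
  G_{ij} = <φ_i, φ_j> and b_i = <f, φ_i>, with φ_0 = 1, φ_1 = x, φ_2 = x^2.
G =
  [2, 0, 2/3]
  [0, 2/3, 0]
  [2/3, 0, 2/5],
b = (-2, -14/15, -6/5).
Solving gives a_0 = 0, a_1 = -7/5, a_2 = -3, so
  g(x) = -3*x^2 - 7*x/5.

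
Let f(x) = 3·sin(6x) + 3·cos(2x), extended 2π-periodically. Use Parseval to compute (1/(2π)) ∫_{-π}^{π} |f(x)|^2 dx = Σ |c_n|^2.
Σ |c_n|^2 = 9

Expand |f|^2 and use orthogonality of {sin(nx), cos(mx)} on [-π, π]:
  ∫_{-π}^{π} sin(nx)^2 dx = π, ∫ cos(mx)^2 dx = π, and cross terms integrate to 0.
So ∫_{-π}^{π} f(x)^2 dx = 3^2 · π + 3^2 · π = (9 + 9)π.
Divide by 2π: (9 + 9)/2 = 9.
By Parseval, this equals Σ |c_n|^2.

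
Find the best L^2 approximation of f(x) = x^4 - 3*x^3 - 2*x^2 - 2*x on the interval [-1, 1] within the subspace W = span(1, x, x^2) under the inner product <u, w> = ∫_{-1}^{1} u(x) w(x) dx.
g(x) = -8*x^2/7 - 19*x/5 - 3/35

The best approximation g ∈ W is the orthogonal projection of f onto W. Writing g = a_0 + a_1 x + a_2 x^2, the coefficients solve the normal equations G · a = b where
  G_{ij} = <φ_i, φ_j> and b_i = <f, φ_i>, with φ_0 = 1, φ_1 = x, φ_2 = x^2.
G =
  [2, 0, 2/3]
  [0, 2/3, 0]
  [2/3, 0, 2/5],
b = (-14/15, -38/15, -18/35).
Solving gives a_0 = -3/35, a_1 = -19/5, a_2 = -8/7, so
  g(x) = -8*x^2/7 - 19*x/5 - 3/35.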